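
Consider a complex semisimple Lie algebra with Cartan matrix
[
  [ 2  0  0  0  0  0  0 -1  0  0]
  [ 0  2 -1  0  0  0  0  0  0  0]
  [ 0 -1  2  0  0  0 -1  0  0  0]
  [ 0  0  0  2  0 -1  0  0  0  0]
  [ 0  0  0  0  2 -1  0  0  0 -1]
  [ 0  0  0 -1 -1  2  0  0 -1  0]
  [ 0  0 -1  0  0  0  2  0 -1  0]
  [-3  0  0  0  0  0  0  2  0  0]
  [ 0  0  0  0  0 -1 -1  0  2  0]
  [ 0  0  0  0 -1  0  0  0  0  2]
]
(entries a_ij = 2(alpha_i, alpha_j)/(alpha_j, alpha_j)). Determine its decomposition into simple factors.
type E_8 + type G_2

The diagram associated to this matrix has two connected components: the simple roots {alpha_2, alpha_3, alpha_4, alpha_5, alpha_6, alpha_7, alpha_9, alpha_10} form a chain of 7 nodes with one extra node attached to the third node from one end (E_8), and {alpha_1, alpha_8} form two nodes joined by a triple edge (G_2). A semisimple Lie algebra decomposes uniquely as the direct sum of simple ideals, one per connected component of its Dynkin diagram, so g ≅ E_8 ⊕ G_2 (dimension 248 + 14 = 262).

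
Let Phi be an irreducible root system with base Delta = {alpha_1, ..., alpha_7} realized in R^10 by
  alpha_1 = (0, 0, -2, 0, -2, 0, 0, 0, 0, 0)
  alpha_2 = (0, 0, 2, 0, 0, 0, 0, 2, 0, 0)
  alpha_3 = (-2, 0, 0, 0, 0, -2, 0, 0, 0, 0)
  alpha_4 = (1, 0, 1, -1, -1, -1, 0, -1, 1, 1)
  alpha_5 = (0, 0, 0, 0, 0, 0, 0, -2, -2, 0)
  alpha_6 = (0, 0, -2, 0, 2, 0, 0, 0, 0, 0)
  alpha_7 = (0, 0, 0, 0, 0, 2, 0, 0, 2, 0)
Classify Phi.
type E_7

Compute the Cartan integers a_ij = 2(alpha_i, alpha_j)/(alpha_j, alpha_j); the resulting 7x7 Cartan matrix is
[[2, -1, 0, 0, 0, 0, 0], [-1, 2, 0, 0, -1, -1, 0], [0, 0, 2, 0, 0, 0, -1], [0, 0, 0, 2, 0, -1, 0], [0, -1, 0, 0, 2, 0, -1], [0, -1, 0, -1, 0, 2, 0], [0, 0, -1, 0, -1, 0, 2]].
All simple roots have the same length, so the diagram is simply laced. The associated Dynkin diagram is a chain of 6 nodes with one extra node attached to the third node from one end (E_7), so the type is E_7.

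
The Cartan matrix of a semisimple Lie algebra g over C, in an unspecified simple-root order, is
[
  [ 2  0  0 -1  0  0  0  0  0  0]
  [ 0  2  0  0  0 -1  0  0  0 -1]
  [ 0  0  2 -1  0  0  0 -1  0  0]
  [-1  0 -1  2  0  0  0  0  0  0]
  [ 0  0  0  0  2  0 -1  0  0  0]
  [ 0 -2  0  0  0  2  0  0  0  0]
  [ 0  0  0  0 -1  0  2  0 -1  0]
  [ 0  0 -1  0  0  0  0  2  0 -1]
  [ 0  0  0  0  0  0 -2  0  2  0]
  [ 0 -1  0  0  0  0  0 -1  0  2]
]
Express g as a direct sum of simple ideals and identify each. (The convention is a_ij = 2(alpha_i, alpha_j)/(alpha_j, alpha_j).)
The diagram associated to this matrix has two connected components: the simple roots {alpha_5, alpha_7, alpha_9} form a chain of 3 nodes with a double edge at one end; the terminal node there is the unique long simple root (C_3), and {alpha_1, alpha_2, alpha_3, alpha_4, alpha_6, alpha_8, alpha_10} form a chain of 7 nodes with a double edge at one end; the terminal node there is the unique long simple root (C_7). A semisimple Lie algebra decomposes uniquely as the direct sum of simple ideals, one per connected component of its Dynkin diagram, so g ≅ C_3 ⊕ C_7 (dimension 21 + 105 = 126).

type C_3 ⊕ type C_7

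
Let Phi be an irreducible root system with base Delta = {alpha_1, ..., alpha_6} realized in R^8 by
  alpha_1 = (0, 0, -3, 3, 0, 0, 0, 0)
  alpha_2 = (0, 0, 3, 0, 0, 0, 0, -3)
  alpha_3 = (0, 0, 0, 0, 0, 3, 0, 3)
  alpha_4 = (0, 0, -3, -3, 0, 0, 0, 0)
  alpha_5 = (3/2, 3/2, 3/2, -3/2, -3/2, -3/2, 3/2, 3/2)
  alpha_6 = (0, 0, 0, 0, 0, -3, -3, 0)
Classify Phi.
type E_6

Compute the Cartan integers a_ij = 2(alpha_i, alpha_j)/(alpha_j, alpha_j); the resulting 6x6 Cartan matrix is
[[2, -1, 0, 0, -1, 0], [-1, 2, -1, -1, 0, 0], [0, -1, 2, 0, 0, -1], [0, -1, 0, 2, 0, 0], [-1, 0, 0, 0, 2, 0], [0, 0, -1, 0, 0, 2]].
All simple roots have the same length, so the diagram is simply laced. The associated Dynkin diagram is a chain of 5 nodes with one extra node attached to the third node from one end (E_6), so the type is E_6.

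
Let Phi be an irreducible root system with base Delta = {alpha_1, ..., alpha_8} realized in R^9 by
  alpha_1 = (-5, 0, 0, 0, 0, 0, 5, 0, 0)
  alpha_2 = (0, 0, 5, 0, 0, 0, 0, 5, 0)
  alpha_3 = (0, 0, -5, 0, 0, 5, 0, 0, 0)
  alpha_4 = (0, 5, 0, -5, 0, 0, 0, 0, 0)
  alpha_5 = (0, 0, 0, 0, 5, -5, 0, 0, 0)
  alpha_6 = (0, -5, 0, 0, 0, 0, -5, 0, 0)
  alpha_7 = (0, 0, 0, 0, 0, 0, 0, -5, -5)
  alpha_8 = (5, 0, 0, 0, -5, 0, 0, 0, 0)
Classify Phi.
Compute the Cartan integers a_ij = 2(alpha_i, alpha_j)/(alpha_j, alpha_j); the resulting 8x8 Cartan matrix is
[[2, 0, 0, 0, 0, -1, 0, -1], [0, 2, -1, 0, 0, 0, -1, 0], [0, -1, 2, 0, -1, 0, 0, 0], [0, 0, 0, 2, 0, -1, 0, 0], [0, 0, -1, 0, 2, 0, 0, -1], [-1, 0, 0, -1, 0, 2, 0, 0], [0, -1, 0, 0, 0, 0, 2, 0], [-1, 0, 0, 0, -1, 0, 0, 2]].
All simple roots have the same length, so the diagram is simply laced. The associated Dynkin diagram is a chain of 8 nodes with single edges (A_8), so the type is A_8 (the algebra sl(9)).

A_8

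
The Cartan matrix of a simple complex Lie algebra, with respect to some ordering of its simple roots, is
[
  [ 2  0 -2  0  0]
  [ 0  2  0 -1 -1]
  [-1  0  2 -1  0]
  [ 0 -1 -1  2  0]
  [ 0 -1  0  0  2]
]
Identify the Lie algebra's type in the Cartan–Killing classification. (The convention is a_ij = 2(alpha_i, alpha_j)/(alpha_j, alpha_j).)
C_5 (sp(10))

The matrix has rank 5 with 2's on the diagonal. Reading the off-diagonal entries as Dynkin edges (a single edge where a_ij = a_ji = -1; a double or triple edge where a_ij * a_ji = 2 or 3), the diagram is a chain of 5 nodes with a double edge at one end; the terminal node there is the unique long simple root (C_5). One simple-root ordering that puts it in standard form is (alpha_5, alpha_2, alpha_4, alpha_3, alpha_1). So the algebra is type C_5, i.e. sp(10).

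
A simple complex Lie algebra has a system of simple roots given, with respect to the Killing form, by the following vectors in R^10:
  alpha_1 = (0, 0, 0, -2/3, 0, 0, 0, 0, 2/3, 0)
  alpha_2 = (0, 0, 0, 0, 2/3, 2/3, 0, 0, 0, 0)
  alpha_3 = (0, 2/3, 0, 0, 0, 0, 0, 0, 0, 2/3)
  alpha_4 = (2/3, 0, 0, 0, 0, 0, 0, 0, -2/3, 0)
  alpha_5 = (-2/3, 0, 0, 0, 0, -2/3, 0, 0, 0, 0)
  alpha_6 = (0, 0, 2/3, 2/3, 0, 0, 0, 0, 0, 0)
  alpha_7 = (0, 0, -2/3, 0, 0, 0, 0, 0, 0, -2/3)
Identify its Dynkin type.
Compute the Cartan integers a_ij = 2(alpha_i, alpha_j)/(alpha_j, alpha_j); the resulting 7x7 Cartan matrix is
[[2, 0, 0, -1, 0, -1, 0], [0, 2, 0, 0, -1, 0, 0], [0, 0, 2, 0, 0, 0, -1], [-1, 0, 0, 2, -1, 0, 0], [0, -1, 0, -1, 2, 0, 0], [-1, 0, 0, 0, 0, 2, -1], [0, 0, -1, 0, 0, -1, 2]].
All simple roots have the same length, so the diagram is simply laced. The associated Dynkin diagram is a chain of 7 nodes with single edges (A_7), so the type is A_7 (the algebra sl(8)).

type A_7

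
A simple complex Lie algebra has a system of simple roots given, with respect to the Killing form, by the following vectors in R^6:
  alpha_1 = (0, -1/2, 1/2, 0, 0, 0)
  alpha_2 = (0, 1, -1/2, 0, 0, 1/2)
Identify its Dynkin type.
Compute the Cartan integers a_ij = 2(alpha_i, alpha_j)/(alpha_j, alpha_j); the resulting 2x2 Cartan matrix is
[[2, -1], [-3, 2]].
The roots have two lengths (squared-length ratio 3:1); the short ones are alpha_{1}. The associated Dynkin diagram is two nodes joined by a triple edge (G_2), so the type is G_2.

G_2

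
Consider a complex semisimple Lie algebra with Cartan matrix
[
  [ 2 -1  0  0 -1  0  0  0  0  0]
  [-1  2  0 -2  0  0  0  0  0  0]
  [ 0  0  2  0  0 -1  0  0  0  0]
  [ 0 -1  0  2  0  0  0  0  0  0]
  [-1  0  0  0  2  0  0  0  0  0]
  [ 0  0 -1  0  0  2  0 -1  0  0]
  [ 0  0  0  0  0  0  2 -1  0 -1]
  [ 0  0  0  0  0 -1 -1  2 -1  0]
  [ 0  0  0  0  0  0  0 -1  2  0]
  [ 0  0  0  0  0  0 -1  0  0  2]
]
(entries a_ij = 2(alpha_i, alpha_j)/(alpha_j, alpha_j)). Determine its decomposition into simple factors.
The diagram associated to this matrix has two connected components: the simple roots {alpha_1, alpha_2, alpha_4, alpha_5} form a chain of 4 nodes with a double edge at one end; the terminal node there is the unique short simple root (B_4), and {alpha_3, alpha_6, alpha_7, alpha_8, alpha_9, alpha_10} form a chain of 5 nodes with one extra node attached to the third node from one end (E_6). A semisimple Lie algebra decomposes uniquely as the direct sum of simple ideals, one per connected component of its Dynkin diagram, so g ≅ B_4 ⊕ E_6 (dimension 36 + 78 = 114).

B_4 (so(9)) ⊕ E_6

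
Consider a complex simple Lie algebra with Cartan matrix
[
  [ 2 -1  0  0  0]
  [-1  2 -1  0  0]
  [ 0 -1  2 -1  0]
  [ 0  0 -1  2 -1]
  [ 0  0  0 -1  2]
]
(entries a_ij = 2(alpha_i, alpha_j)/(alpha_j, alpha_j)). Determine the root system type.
The matrix has rank 5 with 2's on the diagonal. Reading the off-diagonal entries as Dynkin edges (a single edge where a_ij = a_ji = -1; a double or triple edge where a_ij * a_ji = 2 or 3), the diagram is a chain of 5 nodes with single edges (A_5). One simple-root ordering that puts it in standard form is (alpha_1, alpha_2, alpha_3, alpha_4, alpha_5). So the algebra is type A_5, i.e. sl(6).

A5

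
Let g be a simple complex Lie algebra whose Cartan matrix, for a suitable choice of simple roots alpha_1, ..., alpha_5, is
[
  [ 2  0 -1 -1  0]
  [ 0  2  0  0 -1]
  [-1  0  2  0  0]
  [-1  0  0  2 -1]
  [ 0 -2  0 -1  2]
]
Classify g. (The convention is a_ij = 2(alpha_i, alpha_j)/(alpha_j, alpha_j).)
The matrix has rank 5 with 2's on the diagonal. Reading the off-diagonal entries as Dynkin edges (a single edge where a_ij = a_ji = -1; a double or triple edge where a_ij * a_ji = 2 or 3), the diagram is a chain of 5 nodes with a double edge at one end; the terminal node there is the unique short simple root (B_5). One simple-root ordering that puts it in standard form is (alpha_3, alpha_1, alpha_4, alpha_5, alpha_2). So the algebra is type B_5, i.e. so(11).

B5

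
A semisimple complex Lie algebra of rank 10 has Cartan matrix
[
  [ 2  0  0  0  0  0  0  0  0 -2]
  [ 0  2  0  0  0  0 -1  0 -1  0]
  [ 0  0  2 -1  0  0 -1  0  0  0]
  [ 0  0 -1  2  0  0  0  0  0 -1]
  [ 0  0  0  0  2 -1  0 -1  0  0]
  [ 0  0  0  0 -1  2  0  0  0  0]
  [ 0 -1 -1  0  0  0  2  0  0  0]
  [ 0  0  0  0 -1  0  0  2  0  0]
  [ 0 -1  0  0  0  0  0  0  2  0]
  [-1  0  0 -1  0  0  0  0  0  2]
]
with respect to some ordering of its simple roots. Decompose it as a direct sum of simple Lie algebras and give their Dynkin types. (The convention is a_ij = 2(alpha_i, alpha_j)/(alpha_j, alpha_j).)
The diagram associated to this matrix has two connected components: the simple roots {alpha_5, alpha_6, alpha_8} form a chain of 3 nodes with single edges (A_3), and {alpha_1, alpha_2, alpha_3, alpha_4, alpha_7, alpha_9, alpha_10} form a chain of 7 nodes with a double edge at one end; the terminal node there is the unique long simple root (C_7). A semisimple Lie algebra decomposes uniquely as the direct sum of simple ideals, one per connected component of its Dynkin diagram, so g ≅ A_3 ⊕ C_7 (dimension 15 + 105 = 120).

A3 ⊕ C7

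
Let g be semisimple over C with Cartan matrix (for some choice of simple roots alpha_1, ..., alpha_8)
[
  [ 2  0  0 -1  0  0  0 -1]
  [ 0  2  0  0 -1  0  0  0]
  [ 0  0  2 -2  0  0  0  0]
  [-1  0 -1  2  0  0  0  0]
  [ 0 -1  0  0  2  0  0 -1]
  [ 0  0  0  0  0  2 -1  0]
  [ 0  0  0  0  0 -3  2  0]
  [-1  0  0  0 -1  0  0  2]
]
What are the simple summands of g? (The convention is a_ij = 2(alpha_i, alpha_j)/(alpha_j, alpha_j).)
C_6 (sp(12)) ⊕ G_2

The diagram associated to this matrix has two connected components: the simple roots {alpha_1, alpha_2, alpha_3, alpha_4, alpha_5, alpha_8} form a chain of 6 nodes with a double edge at one end; the terminal node there is the unique long simple root (C_6), and {alpha_6, alpha_7} form two nodes joined by a triple edge (G_2). A semisimple Lie algebra decomposes uniquely as the direct sum of simple ideals, one per connected component of its Dynkin diagram, so g ≅ C_6 ⊕ G_2 (dimension 78 + 14 = 92).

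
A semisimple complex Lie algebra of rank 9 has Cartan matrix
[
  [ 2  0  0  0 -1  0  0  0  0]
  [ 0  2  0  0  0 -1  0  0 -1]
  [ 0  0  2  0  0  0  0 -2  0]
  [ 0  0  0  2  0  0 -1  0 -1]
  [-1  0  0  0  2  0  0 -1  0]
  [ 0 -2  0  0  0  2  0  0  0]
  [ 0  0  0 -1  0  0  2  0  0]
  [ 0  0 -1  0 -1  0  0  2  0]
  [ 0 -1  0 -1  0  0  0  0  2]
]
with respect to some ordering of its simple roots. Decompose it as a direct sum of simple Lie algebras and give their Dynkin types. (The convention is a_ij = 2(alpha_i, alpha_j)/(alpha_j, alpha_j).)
C_4 + C_5

The diagram associated to this matrix has two connected components: the simple roots {alpha_1, alpha_3, alpha_5, alpha_8} form a chain of 4 nodes with a double edge at one end; the terminal node there is the unique long simple root (C_4), and {alpha_2, alpha_4, alpha_6, alpha_7, alpha_9} form a chain of 5 nodes with a double edge at one end; the terminal node there is the unique long simple root (C_5). A semisimple Lie algebra decomposes uniquely as the direct sum of simple ideals, one per connected component of its Dynkin diagram, so g ≅ C_4 ⊕ C_5 (dimension 36 + 55 = 91).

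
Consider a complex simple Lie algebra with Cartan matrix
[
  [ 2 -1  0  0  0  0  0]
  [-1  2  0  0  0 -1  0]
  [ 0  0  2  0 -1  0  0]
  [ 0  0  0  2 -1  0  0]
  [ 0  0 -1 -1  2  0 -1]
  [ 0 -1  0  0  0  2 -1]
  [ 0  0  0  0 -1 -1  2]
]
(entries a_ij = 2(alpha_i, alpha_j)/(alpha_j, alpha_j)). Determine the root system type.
D7

The matrix has rank 7 with 2's on the diagonal. Reading the off-diagonal entries as Dynkin edges (a single edge where a_ij = a_ji = -1; a double or triple edge where a_ij * a_ji = 2 or 3), the diagram is a chain of 5 nodes with a fork of two nodes at one end (D_7). One simple-root ordering that puts it in standard form is (alpha_1, alpha_2, alpha_6, alpha_7, alpha_5, alpha_3, alpha_4). So the algebra is type D_7, i.e. so(14).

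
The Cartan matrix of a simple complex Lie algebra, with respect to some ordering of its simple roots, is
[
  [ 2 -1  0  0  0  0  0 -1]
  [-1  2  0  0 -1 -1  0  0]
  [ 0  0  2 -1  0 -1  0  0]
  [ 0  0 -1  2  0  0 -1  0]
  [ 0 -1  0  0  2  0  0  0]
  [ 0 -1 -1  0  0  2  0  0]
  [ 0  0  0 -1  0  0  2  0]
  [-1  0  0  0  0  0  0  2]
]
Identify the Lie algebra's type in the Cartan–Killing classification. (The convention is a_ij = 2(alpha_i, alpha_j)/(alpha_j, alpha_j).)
E_8

The matrix has rank 8 with 2's on the diagonal. Reading the off-diagonal entries as Dynkin edges (a single edge where a_ij = a_ji = -1; a double or triple edge where a_ij * a_ji = 2 or 3), the diagram is a chain of 7 nodes with one extra node attached to the third node from one end (E_8). One simple-root ordering that puts it in standard form is (alpha_8, alpha_5, alpha_1, alpha_2, alpha_6, alpha_3, alpha_4, alpha_7). So the algebra is type E_8.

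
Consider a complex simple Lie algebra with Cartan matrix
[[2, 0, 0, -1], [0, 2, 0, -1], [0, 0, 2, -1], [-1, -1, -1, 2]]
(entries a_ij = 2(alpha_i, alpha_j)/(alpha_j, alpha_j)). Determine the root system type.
D_4

The matrix has rank 4 with 2's on the diagonal. Reading the off-diagonal entries as Dynkin edges (a single edge where a_ij = a_ji = -1; a double or triple edge where a_ij * a_ji = 2 or 3), the diagram is a chain of 2 nodes with a fork of two nodes at one end (D_4). One simple-root ordering that puts it in standard form is (alpha_1, alpha_4, alpha_2, alpha_3). So the algebra is type D_4, i.e. so(8).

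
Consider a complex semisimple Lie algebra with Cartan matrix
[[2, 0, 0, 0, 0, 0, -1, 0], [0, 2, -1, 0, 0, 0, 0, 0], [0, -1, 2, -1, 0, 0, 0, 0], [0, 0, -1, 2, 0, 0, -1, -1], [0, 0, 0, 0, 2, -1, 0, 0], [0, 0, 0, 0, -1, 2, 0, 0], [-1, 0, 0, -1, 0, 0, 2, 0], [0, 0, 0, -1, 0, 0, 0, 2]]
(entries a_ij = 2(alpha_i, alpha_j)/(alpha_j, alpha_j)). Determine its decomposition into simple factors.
The diagram associated to this matrix has two connected components: the simple roots {alpha_5, alpha_6} form a chain of 2 nodes with single edges (A_2), and {alpha_1, alpha_2, alpha_3, alpha_4, alpha_7, alpha_8} form a chain of 5 nodes with one extra node attached to the third node from one end (E_6). A semisimple Lie algebra decomposes uniquely as the direct sum of simple ideals, one per connected component of its Dynkin diagram, so g ≅ A_2 ⊕ E_6 (dimension 8 + 78 = 86).

A_2 ⊕ E_6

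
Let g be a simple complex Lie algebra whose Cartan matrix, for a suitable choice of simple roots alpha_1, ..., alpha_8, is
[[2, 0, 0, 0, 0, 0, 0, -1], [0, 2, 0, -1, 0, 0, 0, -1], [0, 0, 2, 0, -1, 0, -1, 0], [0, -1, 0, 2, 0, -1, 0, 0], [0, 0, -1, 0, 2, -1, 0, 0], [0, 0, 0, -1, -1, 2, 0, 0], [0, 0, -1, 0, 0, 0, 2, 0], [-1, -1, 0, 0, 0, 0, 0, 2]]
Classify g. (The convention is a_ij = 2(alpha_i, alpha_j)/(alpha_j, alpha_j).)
A_8 (sl(9))

The matrix has rank 8 with 2's on the diagonal. Reading the off-diagonal entries as Dynkin edges (a single edge where a_ij = a_ji = -1; a double or triple edge where a_ij * a_ji = 2 or 3), the diagram is a chain of 8 nodes with single edges (A_8). One simple-root ordering that puts it in standard form is (alpha_7, alpha_3, alpha_5, alpha_6, alpha_4, alpha_2, alpha_8, alpha_1). So the algebra is type A_8, i.e. sl(9).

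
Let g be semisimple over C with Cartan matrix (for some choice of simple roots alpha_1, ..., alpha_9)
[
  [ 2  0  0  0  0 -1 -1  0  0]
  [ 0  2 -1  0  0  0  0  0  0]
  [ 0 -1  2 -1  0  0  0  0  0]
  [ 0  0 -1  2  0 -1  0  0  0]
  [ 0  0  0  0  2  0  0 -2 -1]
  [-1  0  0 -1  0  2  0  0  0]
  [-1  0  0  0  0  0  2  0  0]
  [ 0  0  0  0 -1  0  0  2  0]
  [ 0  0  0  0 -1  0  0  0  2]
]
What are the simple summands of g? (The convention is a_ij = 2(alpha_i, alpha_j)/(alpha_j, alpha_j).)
The diagram associated to this matrix has two connected components: the simple roots {alpha_1, alpha_2, alpha_3, alpha_4, alpha_6, alpha_7} form a chain of 6 nodes with single edges (A_6), and {alpha_5, alpha_8, alpha_9} form a chain of 3 nodes with a double edge at one end; the terminal node there is the unique short simple root (B_3). A semisimple Lie algebra decomposes uniquely as the direct sum of simple ideals, one per connected component of its Dynkin diagram, so g ≅ A_6 ⊕ B_3 (dimension 48 + 21 = 69).

A_6 (sl(7)) + B_3 (so(7))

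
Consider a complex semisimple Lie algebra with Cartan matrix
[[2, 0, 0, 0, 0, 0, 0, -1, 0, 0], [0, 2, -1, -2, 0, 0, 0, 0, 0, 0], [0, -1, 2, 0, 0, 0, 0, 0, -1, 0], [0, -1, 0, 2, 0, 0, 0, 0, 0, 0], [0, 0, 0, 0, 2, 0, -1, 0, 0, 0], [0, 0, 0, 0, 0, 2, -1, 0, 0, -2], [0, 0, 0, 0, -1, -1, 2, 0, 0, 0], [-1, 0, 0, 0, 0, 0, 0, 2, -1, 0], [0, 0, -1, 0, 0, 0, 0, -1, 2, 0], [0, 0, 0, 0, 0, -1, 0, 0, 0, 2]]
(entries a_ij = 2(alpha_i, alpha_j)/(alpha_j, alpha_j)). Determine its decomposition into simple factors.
The diagram associated to this matrix has two connected components: the simple roots {alpha_5, alpha_6, alpha_7, alpha_10} form a chain of 4 nodes with a double edge at one end; the terminal node there is the unique short simple root (B_4), and {alpha_1, alpha_2, alpha_3, alpha_4, alpha_8, alpha_9} form a chain of 6 nodes with a double edge at one end; the terminal node there is the unique short simple root (B_6). A semisimple Lie algebra decomposes uniquely as the direct sum of simple ideals, one per connected component of its Dynkin diagram, so g ≅ B_4 ⊕ B_6 (dimension 36 + 78 = 114).

B4 + B6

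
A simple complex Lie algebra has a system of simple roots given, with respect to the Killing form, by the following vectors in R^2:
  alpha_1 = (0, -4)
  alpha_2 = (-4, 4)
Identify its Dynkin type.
B_2

Compute the Cartan integers a_ij = 2(alpha_i, alpha_j)/(alpha_j, alpha_j); the resulting 2x2 Cartan matrix is
[[2, -1], [-2, 2]].
The roots have two lengths (squared-length ratio 2:1); the short ones are alpha_{1}. The associated Dynkin diagram is a chain of 2 nodes with a double edge at one end; the terminal node there is the unique short simple root (B_2), so the type is B_2 (the algebra so(5)).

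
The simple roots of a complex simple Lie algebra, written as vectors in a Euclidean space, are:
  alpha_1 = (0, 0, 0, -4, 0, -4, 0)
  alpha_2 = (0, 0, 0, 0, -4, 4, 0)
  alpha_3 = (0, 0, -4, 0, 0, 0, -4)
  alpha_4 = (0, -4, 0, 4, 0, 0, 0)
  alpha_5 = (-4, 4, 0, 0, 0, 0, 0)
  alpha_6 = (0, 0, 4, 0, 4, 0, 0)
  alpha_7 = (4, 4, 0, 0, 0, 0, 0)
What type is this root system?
D7

Compute the Cartan integers a_ij = 2(alpha_i, alpha_j)/(alpha_j, alpha_j); the resulting 7x7 Cartan matrix is
[[2, -1, 0, -1, 0, 0, 0], [-1, 2, 0, 0, 0, -1, 0], [0, 0, 2, 0, 0, -1, 0], [-1, 0, 0, 2, -1, 0, -1], [0, 0, 0, -1, 2, 0, 0], [0, -1, -1, 0, 0, 2, 0], [0, 0, 0, -1, 0, 0, 2]].
All simple roots have the same length, so the diagram is simply laced. The associated Dynkin diagram is a chain of 5 nodes with a fork of two nodes at one end (D_7), so the type is D_7 (the algebra so(14)).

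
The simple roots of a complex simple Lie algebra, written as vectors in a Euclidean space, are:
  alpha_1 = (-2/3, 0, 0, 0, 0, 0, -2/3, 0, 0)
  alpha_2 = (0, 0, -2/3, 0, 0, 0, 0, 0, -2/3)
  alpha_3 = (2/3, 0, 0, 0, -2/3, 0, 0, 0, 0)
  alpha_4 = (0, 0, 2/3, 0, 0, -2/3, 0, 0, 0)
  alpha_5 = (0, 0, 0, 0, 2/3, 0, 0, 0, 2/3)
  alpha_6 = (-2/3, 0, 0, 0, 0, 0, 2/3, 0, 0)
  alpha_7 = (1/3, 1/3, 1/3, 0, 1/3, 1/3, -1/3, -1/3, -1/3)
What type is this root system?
Compute the Cartan integers a_ij = 2(alpha_i, alpha_j)/(alpha_j, alpha_j); the resulting 7x7 Cartan matrix is
[[2, 0, -1, 0, 0, 0, 0], [0, 2, 0, -1, -1, 0, 0], [-1, 0, 2, 0, -1, -1, 0], [0, -1, 0, 2, 0, 0, 0], [0, -1, -1, 0, 2, 0, 0], [0, 0, -1, 0, 0, 2, -1], [0, 0, 0, 0, 0, -1, 2]].
All simple roots have the same length, so the diagram is simply laced. The associated Dynkin diagram is a chain of 6 nodes with one extra node attached to the third node from one end (E_7), so the type is E_7.

E_7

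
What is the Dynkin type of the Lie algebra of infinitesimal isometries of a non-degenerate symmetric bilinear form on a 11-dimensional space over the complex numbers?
B_5

This is so(11) with 11 odd, which has dimension 11(11-1)/2 = 55 and rank (11-1)/2 = 5. In the classification of classical Lie algebras, the orthogonal algebra so(2n+1) in an odd number of variables has type B_n; here n = 5, so the Dynkin diagram is a chain of 5 nodes with a double edge at one end; the terminal node there is the unique short simple root (B_5). Hence the type is B_5.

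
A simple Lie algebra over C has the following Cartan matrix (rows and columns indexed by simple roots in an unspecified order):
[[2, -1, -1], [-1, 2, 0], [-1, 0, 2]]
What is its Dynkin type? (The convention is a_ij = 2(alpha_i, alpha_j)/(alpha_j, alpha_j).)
The matrix has rank 3 with 2's on the diagonal. Reading the off-diagonal entries as Dynkin edges (a single edge where a_ij = a_ji = -1; a double or triple edge where a_ij * a_ji = 2 or 3), the diagram is a chain of 3 nodes with single edges (A_3). One simple-root ordering that puts it in standard form is (alpha_3, alpha_1, alpha_2). So the algebra is type A_3, i.e. sl(4).

type A_3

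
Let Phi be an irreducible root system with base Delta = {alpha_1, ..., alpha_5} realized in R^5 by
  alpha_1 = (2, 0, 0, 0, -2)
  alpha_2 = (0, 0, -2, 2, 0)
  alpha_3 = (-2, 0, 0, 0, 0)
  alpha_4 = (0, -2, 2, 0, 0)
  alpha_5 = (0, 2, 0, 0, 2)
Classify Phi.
Compute the Cartan integers a_ij = 2(alpha_i, alpha_j)/(alpha_j, alpha_j); the resulting 5x5 Cartan matrix is
[[2, 0, -2, 0, -1], [0, 2, 0, -1, 0], [-1, 0, 2, 0, 0], [0, -1, 0, 2, -1], [-1, 0, 0, -1, 2]].
The roots have two lengths (squared-length ratio 2:1); the short ones are alpha_{3}. The associated Dynkin diagram is a chain of 5 nodes with a double edge at one end; the terminal node there is the unique short simple root (B_5), so the type is B_5 (the algebra so(11)).

type B_5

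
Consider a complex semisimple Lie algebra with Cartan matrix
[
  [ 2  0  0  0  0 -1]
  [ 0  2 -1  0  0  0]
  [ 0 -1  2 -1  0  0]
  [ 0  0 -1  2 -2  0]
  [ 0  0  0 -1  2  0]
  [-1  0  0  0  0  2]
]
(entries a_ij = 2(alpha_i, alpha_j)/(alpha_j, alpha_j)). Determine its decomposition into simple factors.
The diagram associated to this matrix has two connected components: the simple roots {alpha_1, alpha_6} form a chain of 2 nodes with single edges (A_2), and {alpha_2, alpha_3, alpha_4, alpha_5} form a chain of 4 nodes with a double edge at one end; the terminal node there is the unique short simple root (B_4). A semisimple Lie algebra decomposes uniquely as the direct sum of simple ideals, one per connected component of its Dynkin diagram, so g ≅ A_2 ⊕ B_4 (dimension 8 + 36 = 44).

type A_2 ⊕ type B_4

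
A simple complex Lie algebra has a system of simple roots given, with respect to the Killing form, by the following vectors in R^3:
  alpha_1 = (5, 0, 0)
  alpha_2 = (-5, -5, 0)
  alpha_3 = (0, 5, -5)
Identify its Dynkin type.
Compute the Cartan integers a_ij = 2(alpha_i, alpha_j)/(alpha_j, alpha_j); the resulting 3x3 Cartan matrix is
[[2, -1, 0], [-2, 2, -1], [0, -1, 2]].
The roots have two lengths (squared-length ratio 2:1); the short ones are alpha_{1}. The associated Dynkin diagram is a chain of 3 nodes with a double edge at one end; the terminal node there is the unique short simple root (B_3), so the type is B_3 (the algebra so(7)).

B_3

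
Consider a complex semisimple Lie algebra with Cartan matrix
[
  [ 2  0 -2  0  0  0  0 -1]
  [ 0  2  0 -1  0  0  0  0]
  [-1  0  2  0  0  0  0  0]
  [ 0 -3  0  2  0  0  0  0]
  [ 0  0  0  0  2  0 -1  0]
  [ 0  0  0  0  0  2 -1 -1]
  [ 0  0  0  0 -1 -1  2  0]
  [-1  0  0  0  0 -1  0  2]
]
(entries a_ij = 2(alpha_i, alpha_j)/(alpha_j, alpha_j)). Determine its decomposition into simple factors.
The diagram associated to this matrix has two connected components: the simple roots {alpha_1, alpha_3, alpha_5, alpha_6, alpha_7, alpha_8} form a chain of 6 nodes with a double edge at one end; the terminal node there is the unique short simple root (B_6), and {alpha_2, alpha_4} form two nodes joined by a triple edge (G_2). A semisimple Lie algebra decomposes uniquely as the direct sum of simple ideals, one per connected component of its Dynkin diagram, so g ≅ B_6 ⊕ G_2 (dimension 78 + 14 = 92).

B_6 ⊕ G_2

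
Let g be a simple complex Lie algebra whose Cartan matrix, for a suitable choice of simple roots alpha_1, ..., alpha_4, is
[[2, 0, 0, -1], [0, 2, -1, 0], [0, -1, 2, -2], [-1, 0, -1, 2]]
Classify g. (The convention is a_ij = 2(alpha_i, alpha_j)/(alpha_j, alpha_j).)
The matrix has rank 4 with 2's on the diagonal. Reading the off-diagonal entries as Dynkin edges (a single edge where a_ij = a_ji = -1; a double or triple edge where a_ij * a_ji = 2 or 3), the diagram is a chain of 4 nodes with a double edge between the middle two (F_4). One simple-root ordering that puts it in standard form is (alpha_2, alpha_3, alpha_4, alpha_1). So the algebra is type F_4.

F_4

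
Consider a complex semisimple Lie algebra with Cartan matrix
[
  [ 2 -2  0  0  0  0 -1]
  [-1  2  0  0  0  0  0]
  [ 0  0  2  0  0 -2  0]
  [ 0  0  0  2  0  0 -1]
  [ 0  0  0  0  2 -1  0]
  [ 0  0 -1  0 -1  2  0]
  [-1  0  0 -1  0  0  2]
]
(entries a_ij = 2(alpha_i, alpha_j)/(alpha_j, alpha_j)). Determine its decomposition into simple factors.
B_4 + C_3

The diagram associated to this matrix has two connected components: the simple roots {alpha_1, alpha_2, alpha_4, alpha_7} form a chain of 4 nodes with a double edge at one end; the terminal node there is the unique short simple root (B_4), and {alpha_3, alpha_5, alpha_6} form a chain of 3 nodes with a double edge at one end; the terminal node there is the unique long simple root (C_3). A semisimple Lie algebra decomposes uniquely as the direct sum of simple ideals, one per connected component of its Dynkin diagram, so g ≅ B_4 ⊕ C_3 (dimension 36 + 21 = 57).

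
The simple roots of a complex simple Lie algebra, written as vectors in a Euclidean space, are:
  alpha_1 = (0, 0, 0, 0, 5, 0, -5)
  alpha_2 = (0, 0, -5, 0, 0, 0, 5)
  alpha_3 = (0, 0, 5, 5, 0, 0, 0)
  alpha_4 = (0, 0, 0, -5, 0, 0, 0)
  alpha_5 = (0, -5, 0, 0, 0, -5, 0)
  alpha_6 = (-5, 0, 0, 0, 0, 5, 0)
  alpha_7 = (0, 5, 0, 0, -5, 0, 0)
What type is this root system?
B_7

Compute the Cartan integers a_ij = 2(alpha_i, alpha_j)/(alpha_j, alpha_j); the resulting 7x7 Cartan matrix is
[[2, -1, 0, 0, 0, 0, -1], [-1, 2, -1, 0, 0, 0, 0], [0, -1, 2, -2, 0, 0, 0], [0, 0, -1, 2, 0, 0, 0], [0, 0, 0, 0, 2, -1, -1], [0, 0, 0, 0, -1, 2, 0], [-1, 0, 0, 0, -1, 0, 2]].
The roots have two lengths (squared-length ratio 2:1); the short ones are alpha_{4}. The associated Dynkin diagram is a chain of 7 nodes with a double edge at one end; the terminal node there is the unique short simple root (B_7), so the type is B_7 (the algebra so(15)).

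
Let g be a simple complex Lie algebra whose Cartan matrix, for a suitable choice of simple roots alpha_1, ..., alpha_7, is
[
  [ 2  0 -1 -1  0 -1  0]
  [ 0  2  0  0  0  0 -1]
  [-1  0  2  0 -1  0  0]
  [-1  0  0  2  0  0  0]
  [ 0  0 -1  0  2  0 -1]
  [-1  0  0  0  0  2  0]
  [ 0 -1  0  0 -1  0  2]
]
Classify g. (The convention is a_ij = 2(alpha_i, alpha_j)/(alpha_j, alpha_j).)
D_7

The matrix has rank 7 with 2's on the diagonal. Reading the off-diagonal entries as Dynkin edges (a single edge where a_ij = a_ji = -1; a double or triple edge where a_ij * a_ji = 2 or 3), the diagram is a chain of 5 nodes with a fork of two nodes at one end (D_7). One simple-root ordering that puts it in standard form is (alpha_2, alpha_7, alpha_5, alpha_3, alpha_1, alpha_4, alpha_6). So the algebra is type D_7, i.e. so(14).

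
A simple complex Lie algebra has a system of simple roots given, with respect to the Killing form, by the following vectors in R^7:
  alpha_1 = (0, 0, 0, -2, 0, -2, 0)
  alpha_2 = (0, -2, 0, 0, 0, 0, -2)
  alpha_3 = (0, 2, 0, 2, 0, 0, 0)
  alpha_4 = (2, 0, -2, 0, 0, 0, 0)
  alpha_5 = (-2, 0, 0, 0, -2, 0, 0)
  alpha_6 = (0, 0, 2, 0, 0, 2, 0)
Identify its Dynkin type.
Compute the Cartan integers a_ij = 2(alpha_i, alpha_j)/(alpha_j, alpha_j); the resulting 6x6 Cartan matrix is
[[2, 0, -1, 0, 0, -1], [0, 2, -1, 0, 0, 0], [-1, -1, 2, 0, 0, 0], [0, 0, 0, 2, -1, -1], [0, 0, 0, -1, 2, 0], [-1, 0, 0, -1, 0, 2]].
All simple roots have the same length, so the diagram is simply laced. The associated Dynkin diagram is a chain of 6 nodes with single edges (A_6), so the type is A_6 (the algebra sl(7)).

type A_6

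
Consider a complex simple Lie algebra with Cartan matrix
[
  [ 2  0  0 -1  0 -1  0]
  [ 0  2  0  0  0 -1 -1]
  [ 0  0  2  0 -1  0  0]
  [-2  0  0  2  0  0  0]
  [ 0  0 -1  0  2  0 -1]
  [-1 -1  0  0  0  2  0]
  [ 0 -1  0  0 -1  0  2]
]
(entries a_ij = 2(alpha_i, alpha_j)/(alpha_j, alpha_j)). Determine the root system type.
The matrix has rank 7 with 2's on the diagonal. Reading the off-diagonal entries as Dynkin edges (a single edge where a_ij = a_ji = -1; a double or triple edge where a_ij * a_ji = 2 or 3), the diagram is a chain of 7 nodes with a double edge at one end; the terminal node there is the unique long simple root (C_7). One simple-root ordering that puts it in standard form is (alpha_3, alpha_5, alpha_7, alpha_2, alpha_6, alpha_1, alpha_4). So the algebra is type C_7, i.e. sp(14).

type C_7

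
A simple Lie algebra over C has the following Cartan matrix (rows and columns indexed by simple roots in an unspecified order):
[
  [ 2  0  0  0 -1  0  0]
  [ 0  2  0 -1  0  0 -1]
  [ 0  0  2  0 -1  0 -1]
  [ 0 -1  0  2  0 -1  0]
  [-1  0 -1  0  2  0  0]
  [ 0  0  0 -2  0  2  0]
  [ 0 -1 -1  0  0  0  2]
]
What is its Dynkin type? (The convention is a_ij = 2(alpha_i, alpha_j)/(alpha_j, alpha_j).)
C7

The matrix has rank 7 with 2's on the diagonal. Reading the off-diagonal entries as Dynkin edges (a single edge where a_ij = a_ji = -1; a double or triple edge where a_ij * a_ji = 2 or 3), the diagram is a chain of 7 nodes with a double edge at one end; the terminal node there is the unique long simple root (C_7). One simple-root ordering that puts it in standard form is (alpha_1, alpha_5, alpha_3, alpha_7, alpha_2, alpha_4, alpha_6). So the algebra is type C_7, i.e. sp(14).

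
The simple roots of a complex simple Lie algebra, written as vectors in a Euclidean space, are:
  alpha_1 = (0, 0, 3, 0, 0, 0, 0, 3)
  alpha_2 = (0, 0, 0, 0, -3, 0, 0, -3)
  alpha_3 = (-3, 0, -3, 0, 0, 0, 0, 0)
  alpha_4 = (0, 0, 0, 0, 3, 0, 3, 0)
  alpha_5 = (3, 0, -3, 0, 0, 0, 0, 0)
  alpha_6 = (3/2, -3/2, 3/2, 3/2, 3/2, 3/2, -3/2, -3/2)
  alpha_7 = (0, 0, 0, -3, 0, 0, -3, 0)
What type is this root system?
E_7

Compute the Cartan integers a_ij = 2(alpha_i, alpha_j)/(alpha_j, alpha_j); the resulting 7x7 Cartan matrix is
[[2, -1, -1, 0, -1, 0, 0], [-1, 2, 0, -1, 0, 0, 0], [-1, 0, 2, 0, 0, -1, 0], [0, -1, 0, 2, 0, 0, -1], [-1, 0, 0, 0, 2, 0, 0], [0, 0, -1, 0, 0, 2, 0], [0, 0, 0, -1, 0, 0, 2]].
All simple roots have the same length, so the diagram is simply laced. The associated Dynkin diagram is a chain of 6 nodes with one extra node attached to the third node from one end (E_7), so the type is E_7.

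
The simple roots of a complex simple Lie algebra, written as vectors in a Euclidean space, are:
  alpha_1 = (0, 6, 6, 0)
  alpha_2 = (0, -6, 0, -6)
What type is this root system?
Compute the Cartan integers a_ij = 2(alpha_i, alpha_j)/(alpha_j, alpha_j); the resulting 2x2 Cartan matrix is
[[2, -1], [-1, 2]].
All simple roots have the same length, so the diagram is simply laced. The associated Dynkin diagram is a chain of 2 nodes with single edges (A_2), so the type is A_2 (the algebra sl(3)).

A_2 (sl(3))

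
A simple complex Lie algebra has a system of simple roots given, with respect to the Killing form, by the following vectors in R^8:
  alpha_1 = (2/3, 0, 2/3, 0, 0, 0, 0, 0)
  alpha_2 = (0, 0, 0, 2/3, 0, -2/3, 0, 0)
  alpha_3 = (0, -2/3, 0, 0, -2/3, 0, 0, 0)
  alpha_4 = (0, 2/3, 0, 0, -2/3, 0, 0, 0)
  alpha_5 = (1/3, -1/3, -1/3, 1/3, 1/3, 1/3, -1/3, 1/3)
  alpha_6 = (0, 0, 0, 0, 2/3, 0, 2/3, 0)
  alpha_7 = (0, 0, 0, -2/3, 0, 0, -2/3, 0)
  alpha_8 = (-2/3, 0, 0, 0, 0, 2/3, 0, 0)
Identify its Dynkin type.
E8

Compute the Cartan integers a_ij = 2(alpha_i, alpha_j)/(alpha_j, alpha_j); the resulting 8x8 Cartan matrix is
[[2, 0, 0, 0, 0, 0, 0, -1], [0, 2, 0, 0, 0, 0, -1, -1], [0, 0, 2, 0, 0, -1, 0, 0], [0, 0, 0, 2, -1, -1, 0, 0], [0, 0, 0, -1, 2, 0, 0, 0], [0, 0, -1, -1, 0, 2, -1, 0], [0, -1, 0, 0, 0, -1, 2, 0], [-1, -1, 0, 0, 0, 0, 0, 2]].
All simple roots have the same length, so the diagram is simply laced. The associated Dynkin diagram is a chain of 7 nodes with one extra node attached to the third node from one end (E_8), so the type is E_8.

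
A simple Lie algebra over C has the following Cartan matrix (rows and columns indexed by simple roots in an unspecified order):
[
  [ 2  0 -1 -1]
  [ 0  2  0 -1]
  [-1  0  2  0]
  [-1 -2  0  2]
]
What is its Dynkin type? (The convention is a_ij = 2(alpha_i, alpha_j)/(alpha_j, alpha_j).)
The matrix has rank 4 with 2's on the diagonal. Reading the off-diagonal entries as Dynkin edges (a single edge where a_ij = a_ji = -1; a double or triple edge where a_ij * a_ji = 2 or 3), the diagram is a chain of 4 nodes with a double edge at one end; the terminal node there is the unique short simple root (B_4). One simple-root ordering that puts it in standard form is (alpha_3, alpha_1, alpha_4, alpha_2). So the algebra is type B_4, i.e. so(9).

B4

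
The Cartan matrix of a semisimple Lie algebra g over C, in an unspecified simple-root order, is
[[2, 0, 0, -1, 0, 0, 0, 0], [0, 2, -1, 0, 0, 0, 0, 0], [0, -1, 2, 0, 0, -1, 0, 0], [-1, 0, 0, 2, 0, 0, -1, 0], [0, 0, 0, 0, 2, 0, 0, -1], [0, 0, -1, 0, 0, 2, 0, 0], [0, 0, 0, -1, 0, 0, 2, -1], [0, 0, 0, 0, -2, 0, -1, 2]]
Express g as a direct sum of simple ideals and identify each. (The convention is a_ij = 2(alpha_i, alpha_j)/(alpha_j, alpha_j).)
A_3 + B_5

The diagram associated to this matrix has two connected components: the simple roots {alpha_2, alpha_3, alpha_6} form a chain of 3 nodes with single edges (A_3), and {alpha_1, alpha_4, alpha_5, alpha_7, alpha_8} form a chain of 5 nodes with a double edge at one end; the terminal node there is the unique short simple root (B_5). A semisimple Lie algebra decomposes uniquely as the direct sum of simple ideals, one per connected component of its Dynkin diagram, so g ≅ A_3 ⊕ B_5 (dimension 15 + 55 = 70).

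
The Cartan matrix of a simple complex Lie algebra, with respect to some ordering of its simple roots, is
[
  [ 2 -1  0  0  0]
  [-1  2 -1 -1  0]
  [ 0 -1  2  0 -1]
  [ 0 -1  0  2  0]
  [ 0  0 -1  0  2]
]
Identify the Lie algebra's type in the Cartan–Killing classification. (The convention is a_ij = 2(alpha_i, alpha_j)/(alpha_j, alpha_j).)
type D_5

The matrix has rank 5 with 2's on the diagonal. Reading the off-diagonal entries as Dynkin edges (a single edge where a_ij = a_ji = -1; a double or triple edge where a_ij * a_ji = 2 or 3), the diagram is a chain of 3 nodes with a fork of two nodes at one end (D_5). One simple-root ordering that puts it in standard form is (alpha_5, alpha_3, alpha_2, alpha_1, alpha_4). So the algebra is type D_5, i.e. so(10).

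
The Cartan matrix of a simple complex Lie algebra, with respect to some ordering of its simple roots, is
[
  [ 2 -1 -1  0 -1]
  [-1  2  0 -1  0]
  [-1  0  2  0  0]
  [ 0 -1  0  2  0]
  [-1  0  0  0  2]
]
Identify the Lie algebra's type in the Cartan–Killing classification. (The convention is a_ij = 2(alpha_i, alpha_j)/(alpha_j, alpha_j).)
The matrix has rank 5 with 2's on the diagonal. Reading the off-diagonal entries as Dynkin edges (a single edge where a_ij = a_ji = -1; a double or triple edge where a_ij * a_ji = 2 or 3), the diagram is a chain of 3 nodes with a fork of two nodes at one end (D_5). One simple-root ordering that puts it in standard form is (alpha_4, alpha_2, alpha_1, alpha_3, alpha_5). So the algebra is type D_5, i.e. so(10).

D5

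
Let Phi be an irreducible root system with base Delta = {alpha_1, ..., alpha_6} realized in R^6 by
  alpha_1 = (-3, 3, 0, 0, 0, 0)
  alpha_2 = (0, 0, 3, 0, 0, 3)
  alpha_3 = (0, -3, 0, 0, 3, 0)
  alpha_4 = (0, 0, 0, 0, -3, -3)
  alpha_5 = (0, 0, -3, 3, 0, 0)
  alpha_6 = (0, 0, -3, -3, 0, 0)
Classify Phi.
Compute the Cartan integers a_ij = 2(alpha_i, alpha_j)/(alpha_j, alpha_j); the resulting 6x6 Cartan matrix is
[[2, 0, -1, 0, 0, 0], [0, 2, 0, -1, -1, -1], [-1, 0, 2, -1, 0, 0], [0, -1, -1, 2, 0, 0], [0, -1, 0, 0, 2, 0], [0, -1, 0, 0, 0, 2]].
All simple roots have the same length, so the diagram is simply laced. The associated Dynkin diagram is a chain of 4 nodes with a fork of two nodes at one end (D_6), so the type is D_6 (the algebra so(12)).

type D_6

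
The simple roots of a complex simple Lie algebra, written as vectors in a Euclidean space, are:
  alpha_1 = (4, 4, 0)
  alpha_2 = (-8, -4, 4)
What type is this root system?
Compute the Cartan integers a_ij = 2(alpha_i, alpha_j)/(alpha_j, alpha_j); the resulting 2x2 Cartan matrix is
[[2, -1], [-3, 2]].
The roots have two lengths (squared-length ratio 3:1); the short ones are alpha_{1}. The associated Dynkin diagram is two nodes joined by a triple edge (G_2), so the type is G_2.

type G_2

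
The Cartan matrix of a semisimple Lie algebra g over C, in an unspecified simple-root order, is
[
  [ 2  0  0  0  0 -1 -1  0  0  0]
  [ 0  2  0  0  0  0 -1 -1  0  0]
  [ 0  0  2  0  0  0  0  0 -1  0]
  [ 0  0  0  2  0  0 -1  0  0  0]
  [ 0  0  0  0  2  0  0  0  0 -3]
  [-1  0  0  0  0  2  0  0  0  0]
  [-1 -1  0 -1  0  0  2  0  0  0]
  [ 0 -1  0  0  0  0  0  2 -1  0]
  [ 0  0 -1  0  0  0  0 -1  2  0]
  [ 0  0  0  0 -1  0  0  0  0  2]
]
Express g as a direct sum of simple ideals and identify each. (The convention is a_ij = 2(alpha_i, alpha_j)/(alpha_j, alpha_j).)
The diagram associated to this matrix has two connected components: the simple roots {alpha_1, alpha_2, alpha_3, alpha_4, alpha_6, alpha_7, alpha_8, alpha_9} form a chain of 7 nodes with one extra node attached to the third node from one end (E_8), and {alpha_5, alpha_10} form two nodes joined by a triple edge (G_2). A semisimple Lie algebra decomposes uniquely as the direct sum of simple ideals, one per connected component of its Dynkin diagram, so g ≅ E_8 ⊕ G_2 (dimension 248 + 14 = 262).

E8 ⊕ G2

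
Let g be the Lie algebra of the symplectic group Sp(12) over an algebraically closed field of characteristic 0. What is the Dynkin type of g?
This is sp(12), which has dimension 12(12+1)/2 = 78 and rank 12/2 = 6. In the classification of classical Lie algebras, the symplectic algebra sp(2n) has type C_n; here n = 6, so the Dynkin diagram is a chain of 6 nodes with a double edge at one end; the terminal node there is the unique long simple root (C_6). Hence the type is C_6.

C_6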